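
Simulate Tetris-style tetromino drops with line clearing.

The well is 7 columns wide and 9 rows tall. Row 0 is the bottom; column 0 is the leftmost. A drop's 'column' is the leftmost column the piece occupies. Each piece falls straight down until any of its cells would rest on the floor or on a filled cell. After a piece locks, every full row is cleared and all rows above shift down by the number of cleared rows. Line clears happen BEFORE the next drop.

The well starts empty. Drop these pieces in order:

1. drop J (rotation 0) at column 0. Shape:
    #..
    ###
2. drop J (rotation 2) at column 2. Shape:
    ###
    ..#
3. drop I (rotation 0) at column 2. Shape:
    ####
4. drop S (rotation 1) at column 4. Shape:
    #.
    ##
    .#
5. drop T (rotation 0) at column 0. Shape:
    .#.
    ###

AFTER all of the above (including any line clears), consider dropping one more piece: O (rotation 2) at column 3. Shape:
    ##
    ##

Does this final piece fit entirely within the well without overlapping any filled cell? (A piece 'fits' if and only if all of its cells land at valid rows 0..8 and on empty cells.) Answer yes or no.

Answer: yes

Derivation:
Drop 1: J rot0 at col 0 lands with bottom-row=0; cleared 0 line(s) (total 0); column heights now [2 1 1 0 0 0 0], max=2
Drop 2: J rot2 at col 2 lands with bottom-row=0; cleared 0 line(s) (total 0); column heights now [2 1 2 2 2 0 0], max=2
Drop 3: I rot0 at col 2 lands with bottom-row=2; cleared 0 line(s) (total 0); column heights now [2 1 3 3 3 3 0], max=3
Drop 4: S rot1 at col 4 lands with bottom-row=3; cleared 0 line(s) (total 0); column heights now [2 1 3 3 6 5 0], max=6
Drop 5: T rot0 at col 0 lands with bottom-row=3; cleared 0 line(s) (total 0); column heights now [4 5 4 3 6 5 0], max=6
Test piece O rot2 at col 3 (width 2): heights before test = [4 5 4 3 6 5 0]; fits = True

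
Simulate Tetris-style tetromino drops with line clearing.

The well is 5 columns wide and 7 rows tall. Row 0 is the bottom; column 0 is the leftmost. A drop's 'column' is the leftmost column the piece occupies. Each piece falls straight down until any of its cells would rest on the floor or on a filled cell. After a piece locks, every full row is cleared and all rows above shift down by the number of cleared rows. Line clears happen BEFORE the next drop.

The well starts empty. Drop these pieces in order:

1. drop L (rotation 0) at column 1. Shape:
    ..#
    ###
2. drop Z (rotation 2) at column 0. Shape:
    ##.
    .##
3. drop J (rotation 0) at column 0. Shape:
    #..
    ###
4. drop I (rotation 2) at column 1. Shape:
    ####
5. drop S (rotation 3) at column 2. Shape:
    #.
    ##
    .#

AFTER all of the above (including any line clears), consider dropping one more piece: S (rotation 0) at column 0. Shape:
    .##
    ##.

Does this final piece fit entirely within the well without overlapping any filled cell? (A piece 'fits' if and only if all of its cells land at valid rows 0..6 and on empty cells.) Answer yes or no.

Drop 1: L rot0 at col 1 lands with bottom-row=0; cleared 0 line(s) (total 0); column heights now [0 1 1 2 0], max=2
Drop 2: Z rot2 at col 0 lands with bottom-row=1; cleared 0 line(s) (total 0); column heights now [3 3 2 2 0], max=3
Drop 3: J rot0 at col 0 lands with bottom-row=3; cleared 0 line(s) (total 0); column heights now [5 4 4 2 0], max=5
Drop 4: I rot2 at col 1 lands with bottom-row=4; cleared 1 line(s) (total 1); column heights now [4 4 4 2 0], max=4
Drop 5: S rot3 at col 2 lands with bottom-row=3; cleared 0 line(s) (total 1); column heights now [4 4 6 5 0], max=6
Test piece S rot0 at col 0 (width 3): heights before test = [4 4 6 5 0]; fits = True

Answer: yes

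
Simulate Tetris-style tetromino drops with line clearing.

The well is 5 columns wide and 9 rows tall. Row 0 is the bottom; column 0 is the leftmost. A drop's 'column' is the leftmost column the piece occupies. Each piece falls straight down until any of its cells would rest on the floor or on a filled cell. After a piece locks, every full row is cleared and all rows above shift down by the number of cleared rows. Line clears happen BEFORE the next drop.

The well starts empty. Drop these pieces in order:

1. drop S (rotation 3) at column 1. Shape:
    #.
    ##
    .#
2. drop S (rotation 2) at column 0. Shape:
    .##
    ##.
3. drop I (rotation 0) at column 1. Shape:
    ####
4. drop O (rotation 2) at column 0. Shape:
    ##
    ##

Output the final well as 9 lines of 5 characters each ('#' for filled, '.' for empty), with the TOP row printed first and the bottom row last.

Answer: .....
##...
##...
.####
.##..
##...
.#...
.##..
..#..

Derivation:
Drop 1: S rot3 at col 1 lands with bottom-row=0; cleared 0 line(s) (total 0); column heights now [0 3 2 0 0], max=3
Drop 2: S rot2 at col 0 lands with bottom-row=3; cleared 0 line(s) (total 0); column heights now [4 5 5 0 0], max=5
Drop 3: I rot0 at col 1 lands with bottom-row=5; cleared 0 line(s) (total 0); column heights now [4 6 6 6 6], max=6
Drop 4: O rot2 at col 0 lands with bottom-row=6; cleared 0 line(s) (total 0); column heights now [8 8 6 6 6], max=8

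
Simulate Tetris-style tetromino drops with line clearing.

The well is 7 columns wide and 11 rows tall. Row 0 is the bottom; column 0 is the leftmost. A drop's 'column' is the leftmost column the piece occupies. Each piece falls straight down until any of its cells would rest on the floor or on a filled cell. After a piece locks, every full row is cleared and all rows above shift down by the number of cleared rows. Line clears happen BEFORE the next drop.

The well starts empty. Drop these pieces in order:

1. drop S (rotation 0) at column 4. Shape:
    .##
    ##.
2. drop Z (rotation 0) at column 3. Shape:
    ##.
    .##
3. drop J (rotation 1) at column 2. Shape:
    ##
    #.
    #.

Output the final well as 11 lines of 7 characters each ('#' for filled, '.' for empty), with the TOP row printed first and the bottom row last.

Drop 1: S rot0 at col 4 lands with bottom-row=0; cleared 0 line(s) (total 0); column heights now [0 0 0 0 1 2 2], max=2
Drop 2: Z rot0 at col 3 lands with bottom-row=2; cleared 0 line(s) (total 0); column heights now [0 0 0 4 4 3 2], max=4
Drop 3: J rot1 at col 2 lands with bottom-row=2; cleared 0 line(s) (total 0); column heights now [0 0 5 5 4 3 2], max=5

Answer: .......
.......
.......
.......
.......
.......
..##...
..###..
..#.##.
.....##
....##.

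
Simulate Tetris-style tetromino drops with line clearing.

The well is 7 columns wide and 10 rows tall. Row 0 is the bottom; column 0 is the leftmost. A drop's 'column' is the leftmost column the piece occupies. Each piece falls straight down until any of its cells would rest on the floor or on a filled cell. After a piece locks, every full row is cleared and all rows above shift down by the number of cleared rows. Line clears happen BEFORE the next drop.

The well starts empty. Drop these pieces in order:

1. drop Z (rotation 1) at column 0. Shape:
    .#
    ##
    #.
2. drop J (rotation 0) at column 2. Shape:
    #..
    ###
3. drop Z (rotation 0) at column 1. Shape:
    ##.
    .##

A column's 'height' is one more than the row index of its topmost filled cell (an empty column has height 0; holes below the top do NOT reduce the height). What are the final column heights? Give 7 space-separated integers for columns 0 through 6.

Drop 1: Z rot1 at col 0 lands with bottom-row=0; cleared 0 line(s) (total 0); column heights now [2 3 0 0 0 0 0], max=3
Drop 2: J rot0 at col 2 lands with bottom-row=0; cleared 0 line(s) (total 0); column heights now [2 3 2 1 1 0 0], max=3
Drop 3: Z rot0 at col 1 lands with bottom-row=2; cleared 0 line(s) (total 0); column heights now [2 4 4 3 1 0 0], max=4

Answer: 2 4 4 3 1 0 0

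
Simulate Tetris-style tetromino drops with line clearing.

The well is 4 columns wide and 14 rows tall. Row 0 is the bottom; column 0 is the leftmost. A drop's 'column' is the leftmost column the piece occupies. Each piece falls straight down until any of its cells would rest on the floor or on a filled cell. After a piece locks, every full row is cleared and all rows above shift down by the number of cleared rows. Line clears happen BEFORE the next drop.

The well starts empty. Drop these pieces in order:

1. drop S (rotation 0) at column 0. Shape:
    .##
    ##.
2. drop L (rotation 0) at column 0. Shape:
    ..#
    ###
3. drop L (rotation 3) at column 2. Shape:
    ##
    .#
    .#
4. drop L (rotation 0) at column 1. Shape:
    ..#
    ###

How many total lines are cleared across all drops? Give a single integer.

Drop 1: S rot0 at col 0 lands with bottom-row=0; cleared 0 line(s) (total 0); column heights now [1 2 2 0], max=2
Drop 2: L rot0 at col 0 lands with bottom-row=2; cleared 0 line(s) (total 0); column heights now [3 3 4 0], max=4
Drop 3: L rot3 at col 2 lands with bottom-row=2; cleared 1 line(s) (total 1); column heights now [1 2 4 4], max=4
Drop 4: L rot0 at col 1 lands with bottom-row=4; cleared 0 line(s) (total 1); column heights now [1 5 5 6], max=6

Answer: 1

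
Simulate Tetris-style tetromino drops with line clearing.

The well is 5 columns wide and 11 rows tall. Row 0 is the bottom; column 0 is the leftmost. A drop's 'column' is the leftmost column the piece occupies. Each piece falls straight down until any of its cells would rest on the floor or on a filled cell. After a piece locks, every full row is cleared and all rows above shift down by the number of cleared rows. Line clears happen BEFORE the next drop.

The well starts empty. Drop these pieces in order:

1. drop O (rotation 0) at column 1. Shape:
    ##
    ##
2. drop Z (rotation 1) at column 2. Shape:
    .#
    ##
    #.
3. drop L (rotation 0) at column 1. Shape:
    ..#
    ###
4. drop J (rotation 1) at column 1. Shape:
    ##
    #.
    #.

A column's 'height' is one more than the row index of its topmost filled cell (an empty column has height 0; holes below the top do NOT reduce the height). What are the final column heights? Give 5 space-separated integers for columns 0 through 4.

Answer: 0 9 9 7 0

Derivation:
Drop 1: O rot0 at col 1 lands with bottom-row=0; cleared 0 line(s) (total 0); column heights now [0 2 2 0 0], max=2
Drop 2: Z rot1 at col 2 lands with bottom-row=2; cleared 0 line(s) (total 0); column heights now [0 2 4 5 0], max=5
Drop 3: L rot0 at col 1 lands with bottom-row=5; cleared 0 line(s) (total 0); column heights now [0 6 6 7 0], max=7
Drop 4: J rot1 at col 1 lands with bottom-row=6; cleared 0 line(s) (total 0); column heights now [0 9 9 7 0], max=9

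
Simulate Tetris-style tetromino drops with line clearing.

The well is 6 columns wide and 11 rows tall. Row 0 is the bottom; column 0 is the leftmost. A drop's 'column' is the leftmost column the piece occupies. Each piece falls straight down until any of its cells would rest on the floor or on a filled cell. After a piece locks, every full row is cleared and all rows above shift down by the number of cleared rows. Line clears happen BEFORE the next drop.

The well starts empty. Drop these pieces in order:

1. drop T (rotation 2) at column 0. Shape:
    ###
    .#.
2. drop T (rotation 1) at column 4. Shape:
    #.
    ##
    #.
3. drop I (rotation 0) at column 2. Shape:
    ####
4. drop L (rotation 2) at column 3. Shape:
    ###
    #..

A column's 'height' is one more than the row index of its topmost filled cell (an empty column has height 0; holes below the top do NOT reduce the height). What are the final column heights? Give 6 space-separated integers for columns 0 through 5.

Answer: 2 2 4 6 6 6

Derivation:
Drop 1: T rot2 at col 0 lands with bottom-row=0; cleared 0 line(s) (total 0); column heights now [2 2 2 0 0 0], max=2
Drop 2: T rot1 at col 4 lands with bottom-row=0; cleared 0 line(s) (total 0); column heights now [2 2 2 0 3 2], max=3
Drop 3: I rot0 at col 2 lands with bottom-row=3; cleared 0 line(s) (total 0); column heights now [2 2 4 4 4 4], max=4
Drop 4: L rot2 at col 3 lands with bottom-row=4; cleared 0 line(s) (total 0); column heights now [2 2 4 6 6 6], max=6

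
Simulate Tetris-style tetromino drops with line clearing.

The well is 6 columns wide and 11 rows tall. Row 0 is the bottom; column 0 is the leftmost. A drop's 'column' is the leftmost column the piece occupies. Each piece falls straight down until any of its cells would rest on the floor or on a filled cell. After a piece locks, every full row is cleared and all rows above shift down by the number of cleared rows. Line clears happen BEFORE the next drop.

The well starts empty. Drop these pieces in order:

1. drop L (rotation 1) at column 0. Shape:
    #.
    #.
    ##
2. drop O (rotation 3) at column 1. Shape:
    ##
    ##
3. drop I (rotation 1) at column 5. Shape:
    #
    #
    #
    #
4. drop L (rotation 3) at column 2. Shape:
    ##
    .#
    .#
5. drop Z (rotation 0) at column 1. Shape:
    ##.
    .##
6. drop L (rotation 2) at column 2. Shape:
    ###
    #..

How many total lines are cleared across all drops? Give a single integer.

Answer: 0

Derivation:
Drop 1: L rot1 at col 0 lands with bottom-row=0; cleared 0 line(s) (total 0); column heights now [3 1 0 0 0 0], max=3
Drop 2: O rot3 at col 1 lands with bottom-row=1; cleared 0 line(s) (total 0); column heights now [3 3 3 0 0 0], max=3
Drop 3: I rot1 at col 5 lands with bottom-row=0; cleared 0 line(s) (total 0); column heights now [3 3 3 0 0 4], max=4
Drop 4: L rot3 at col 2 lands with bottom-row=1; cleared 0 line(s) (total 0); column heights now [3 3 4 4 0 4], max=4
Drop 5: Z rot0 at col 1 lands with bottom-row=4; cleared 0 line(s) (total 0); column heights now [3 6 6 5 0 4], max=6
Drop 6: L rot2 at col 2 lands with bottom-row=6; cleared 0 line(s) (total 0); column heights now [3 6 8 8 8 4], max=8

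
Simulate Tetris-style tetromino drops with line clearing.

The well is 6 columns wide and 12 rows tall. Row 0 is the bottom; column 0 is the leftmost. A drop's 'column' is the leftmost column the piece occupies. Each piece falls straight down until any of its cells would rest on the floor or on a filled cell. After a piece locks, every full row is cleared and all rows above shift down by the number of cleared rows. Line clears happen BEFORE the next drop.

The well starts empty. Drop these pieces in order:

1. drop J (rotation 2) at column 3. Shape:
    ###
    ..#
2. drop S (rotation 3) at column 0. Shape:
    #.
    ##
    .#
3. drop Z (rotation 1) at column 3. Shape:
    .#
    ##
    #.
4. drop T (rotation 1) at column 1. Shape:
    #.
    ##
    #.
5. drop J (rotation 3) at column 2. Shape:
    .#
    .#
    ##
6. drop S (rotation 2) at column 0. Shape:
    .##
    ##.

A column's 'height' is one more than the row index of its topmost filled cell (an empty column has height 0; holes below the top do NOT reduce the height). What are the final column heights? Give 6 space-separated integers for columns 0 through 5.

Answer: 6 7 7 7 5 2

Derivation:
Drop 1: J rot2 at col 3 lands with bottom-row=0; cleared 0 line(s) (total 0); column heights now [0 0 0 2 2 2], max=2
Drop 2: S rot3 at col 0 lands with bottom-row=0; cleared 0 line(s) (total 0); column heights now [3 2 0 2 2 2], max=3
Drop 3: Z rot1 at col 3 lands with bottom-row=2; cleared 0 line(s) (total 0); column heights now [3 2 0 4 5 2], max=5
Drop 4: T rot1 at col 1 lands with bottom-row=2; cleared 0 line(s) (total 0); column heights now [3 5 4 4 5 2], max=5
Drop 5: J rot3 at col 2 lands with bottom-row=4; cleared 0 line(s) (total 0); column heights now [3 5 5 7 5 2], max=7
Drop 6: S rot2 at col 0 lands with bottom-row=5; cleared 0 line(s) (total 0); column heights now [6 7 7 7 5 2], max=7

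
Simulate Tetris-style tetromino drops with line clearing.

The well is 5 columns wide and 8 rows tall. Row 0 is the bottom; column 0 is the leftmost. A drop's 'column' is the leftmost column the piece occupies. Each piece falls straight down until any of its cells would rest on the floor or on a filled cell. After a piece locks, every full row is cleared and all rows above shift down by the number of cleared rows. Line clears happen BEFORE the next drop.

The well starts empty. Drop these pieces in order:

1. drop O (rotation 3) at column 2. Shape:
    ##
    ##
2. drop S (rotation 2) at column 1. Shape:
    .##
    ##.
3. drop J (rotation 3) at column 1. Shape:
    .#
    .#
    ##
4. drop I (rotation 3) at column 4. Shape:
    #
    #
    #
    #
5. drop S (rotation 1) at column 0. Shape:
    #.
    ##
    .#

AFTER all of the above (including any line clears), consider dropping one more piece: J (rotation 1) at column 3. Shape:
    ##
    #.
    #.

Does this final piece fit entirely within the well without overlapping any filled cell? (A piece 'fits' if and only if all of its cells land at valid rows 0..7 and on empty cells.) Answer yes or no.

Answer: yes

Derivation:
Drop 1: O rot3 at col 2 lands with bottom-row=0; cleared 0 line(s) (total 0); column heights now [0 0 2 2 0], max=2
Drop 2: S rot2 at col 1 lands with bottom-row=2; cleared 0 line(s) (total 0); column heights now [0 3 4 4 0], max=4
Drop 3: J rot3 at col 1 lands with bottom-row=4; cleared 0 line(s) (total 0); column heights now [0 5 7 4 0], max=7
Drop 4: I rot3 at col 4 lands with bottom-row=0; cleared 0 line(s) (total 0); column heights now [0 5 7 4 4], max=7
Drop 5: S rot1 at col 0 lands with bottom-row=5; cleared 0 line(s) (total 0); column heights now [8 7 7 4 4], max=8
Test piece J rot1 at col 3 (width 2): heights before test = [8 7 7 4 4]; fits = True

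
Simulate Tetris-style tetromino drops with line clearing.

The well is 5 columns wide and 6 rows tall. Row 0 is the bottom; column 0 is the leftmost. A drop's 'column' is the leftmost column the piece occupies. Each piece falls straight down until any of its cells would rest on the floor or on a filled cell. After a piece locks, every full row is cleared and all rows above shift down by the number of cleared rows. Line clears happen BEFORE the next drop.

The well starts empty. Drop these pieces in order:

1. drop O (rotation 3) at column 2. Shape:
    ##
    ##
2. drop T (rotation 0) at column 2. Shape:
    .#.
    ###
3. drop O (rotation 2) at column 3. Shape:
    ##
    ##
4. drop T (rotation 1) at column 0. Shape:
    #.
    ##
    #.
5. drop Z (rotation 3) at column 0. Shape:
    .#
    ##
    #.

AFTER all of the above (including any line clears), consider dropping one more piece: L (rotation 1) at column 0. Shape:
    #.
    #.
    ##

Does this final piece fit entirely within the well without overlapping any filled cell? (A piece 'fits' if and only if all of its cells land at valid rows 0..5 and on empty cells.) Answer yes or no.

Drop 1: O rot3 at col 2 lands with bottom-row=0; cleared 0 line(s) (total 0); column heights now [0 0 2 2 0], max=2
Drop 2: T rot0 at col 2 lands with bottom-row=2; cleared 0 line(s) (total 0); column heights now [0 0 3 4 3], max=4
Drop 3: O rot2 at col 3 lands with bottom-row=4; cleared 0 line(s) (total 0); column heights now [0 0 3 6 6], max=6
Drop 4: T rot1 at col 0 lands with bottom-row=0; cleared 0 line(s) (total 0); column heights now [3 2 3 6 6], max=6
Drop 5: Z rot3 at col 0 lands with bottom-row=3; cleared 0 line(s) (total 0); column heights now [5 6 3 6 6], max=6
Test piece L rot1 at col 0 (width 2): heights before test = [5 6 3 6 6]; fits = False

Answer: no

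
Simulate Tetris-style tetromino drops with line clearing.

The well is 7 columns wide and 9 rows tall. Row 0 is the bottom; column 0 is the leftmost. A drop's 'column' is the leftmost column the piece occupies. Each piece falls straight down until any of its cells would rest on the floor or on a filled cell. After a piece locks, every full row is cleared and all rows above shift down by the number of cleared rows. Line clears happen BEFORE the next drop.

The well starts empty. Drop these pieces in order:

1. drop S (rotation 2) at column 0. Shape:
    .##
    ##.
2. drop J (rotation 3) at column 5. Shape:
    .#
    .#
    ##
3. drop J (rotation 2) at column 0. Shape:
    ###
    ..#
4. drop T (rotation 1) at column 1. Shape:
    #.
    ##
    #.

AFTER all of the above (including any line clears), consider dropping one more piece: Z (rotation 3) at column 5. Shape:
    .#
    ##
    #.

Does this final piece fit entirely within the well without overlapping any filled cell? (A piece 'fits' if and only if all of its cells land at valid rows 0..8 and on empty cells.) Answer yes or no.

Answer: yes

Derivation:
Drop 1: S rot2 at col 0 lands with bottom-row=0; cleared 0 line(s) (total 0); column heights now [1 2 2 0 0 0 0], max=2
Drop 2: J rot3 at col 5 lands with bottom-row=0; cleared 0 line(s) (total 0); column heights now [1 2 2 0 0 1 3], max=3
Drop 3: J rot2 at col 0 lands with bottom-row=2; cleared 0 line(s) (total 0); column heights now [4 4 4 0 0 1 3], max=4
Drop 4: T rot1 at col 1 lands with bottom-row=4; cleared 0 line(s) (total 0); column heights now [4 7 6 0 0 1 3], max=7
Test piece Z rot3 at col 5 (width 2): heights before test = [4 7 6 0 0 1 3]; fits = True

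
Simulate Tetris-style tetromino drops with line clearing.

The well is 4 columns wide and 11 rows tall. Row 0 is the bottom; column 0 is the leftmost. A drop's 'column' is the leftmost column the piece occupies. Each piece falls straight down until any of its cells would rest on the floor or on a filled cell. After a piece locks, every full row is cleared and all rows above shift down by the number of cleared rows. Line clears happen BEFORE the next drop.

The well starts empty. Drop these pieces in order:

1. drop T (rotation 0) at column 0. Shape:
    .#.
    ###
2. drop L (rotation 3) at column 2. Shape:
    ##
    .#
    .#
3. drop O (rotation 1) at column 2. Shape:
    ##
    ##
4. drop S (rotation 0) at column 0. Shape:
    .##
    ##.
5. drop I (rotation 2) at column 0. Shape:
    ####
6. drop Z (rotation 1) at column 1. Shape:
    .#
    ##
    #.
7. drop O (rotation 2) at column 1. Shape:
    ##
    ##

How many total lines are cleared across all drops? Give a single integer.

Answer: 3

Derivation:
Drop 1: T rot0 at col 0 lands with bottom-row=0; cleared 0 line(s) (total 0); column heights now [1 2 1 0], max=2
Drop 2: L rot3 at col 2 lands with bottom-row=0; cleared 1 line(s) (total 1); column heights now [0 1 2 2], max=2
Drop 3: O rot1 at col 2 lands with bottom-row=2; cleared 0 line(s) (total 1); column heights now [0 1 4 4], max=4
Drop 4: S rot0 at col 0 lands with bottom-row=3; cleared 1 line(s) (total 2); column heights now [0 4 4 3], max=4
Drop 5: I rot2 at col 0 lands with bottom-row=4; cleared 1 line(s) (total 3); column heights now [0 4 4 3], max=4
Drop 6: Z rot1 at col 1 lands with bottom-row=4; cleared 0 line(s) (total 3); column heights now [0 6 7 3], max=7
Drop 7: O rot2 at col 1 lands with bottom-row=7; cleared 0 line(s) (total 3); column heights now [0 9 9 3], max=9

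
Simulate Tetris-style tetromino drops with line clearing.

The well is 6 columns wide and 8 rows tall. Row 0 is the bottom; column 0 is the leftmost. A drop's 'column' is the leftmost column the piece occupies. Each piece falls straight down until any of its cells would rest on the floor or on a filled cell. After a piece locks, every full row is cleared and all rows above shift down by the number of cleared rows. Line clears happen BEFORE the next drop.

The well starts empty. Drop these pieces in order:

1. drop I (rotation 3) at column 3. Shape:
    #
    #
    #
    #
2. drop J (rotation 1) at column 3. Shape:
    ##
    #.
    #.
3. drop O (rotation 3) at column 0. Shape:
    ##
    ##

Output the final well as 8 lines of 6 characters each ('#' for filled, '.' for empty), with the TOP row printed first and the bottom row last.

Answer: ......
...##.
...#..
...#..
...#..
...#..
##.#..
##.#..

Derivation:
Drop 1: I rot3 at col 3 lands with bottom-row=0; cleared 0 line(s) (total 0); column heights now [0 0 0 4 0 0], max=4
Drop 2: J rot1 at col 3 lands with bottom-row=4; cleared 0 line(s) (total 0); column heights now [0 0 0 7 7 0], max=7
Drop 3: O rot3 at col 0 lands with bottom-row=0; cleared 0 line(s) (total 0); column heights now [2 2 0 7 7 0], max=7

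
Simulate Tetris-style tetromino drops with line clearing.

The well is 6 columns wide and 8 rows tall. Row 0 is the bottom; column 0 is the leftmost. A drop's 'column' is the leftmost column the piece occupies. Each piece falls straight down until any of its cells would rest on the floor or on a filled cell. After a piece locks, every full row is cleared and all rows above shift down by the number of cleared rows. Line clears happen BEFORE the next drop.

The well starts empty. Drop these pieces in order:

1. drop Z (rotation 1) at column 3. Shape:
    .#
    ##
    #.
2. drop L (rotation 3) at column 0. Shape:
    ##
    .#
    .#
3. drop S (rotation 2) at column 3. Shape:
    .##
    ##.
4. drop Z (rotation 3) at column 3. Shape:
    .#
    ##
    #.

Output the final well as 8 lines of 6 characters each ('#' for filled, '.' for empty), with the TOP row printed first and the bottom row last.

Answer: ......
....#.
...##.
...###
...##.
##..#.
.#.##.
.#.#..

Derivation:
Drop 1: Z rot1 at col 3 lands with bottom-row=0; cleared 0 line(s) (total 0); column heights now [0 0 0 2 3 0], max=3
Drop 2: L rot3 at col 0 lands with bottom-row=0; cleared 0 line(s) (total 0); column heights now [3 3 0 2 3 0], max=3
Drop 3: S rot2 at col 3 lands with bottom-row=3; cleared 0 line(s) (total 0); column heights now [3 3 0 4 5 5], max=5
Drop 4: Z rot3 at col 3 lands with bottom-row=4; cleared 0 line(s) (total 0); column heights now [3 3 0 6 7 5], max=7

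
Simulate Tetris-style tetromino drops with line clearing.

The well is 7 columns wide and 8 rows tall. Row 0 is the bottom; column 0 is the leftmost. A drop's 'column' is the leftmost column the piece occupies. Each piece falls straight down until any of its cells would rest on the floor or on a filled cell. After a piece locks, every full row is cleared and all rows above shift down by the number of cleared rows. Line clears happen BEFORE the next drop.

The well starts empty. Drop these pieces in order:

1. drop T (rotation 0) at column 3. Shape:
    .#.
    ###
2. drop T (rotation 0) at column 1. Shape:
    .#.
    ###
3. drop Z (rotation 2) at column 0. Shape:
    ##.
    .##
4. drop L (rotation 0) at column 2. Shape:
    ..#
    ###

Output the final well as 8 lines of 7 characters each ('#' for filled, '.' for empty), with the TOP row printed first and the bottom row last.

Drop 1: T rot0 at col 3 lands with bottom-row=0; cleared 0 line(s) (total 0); column heights now [0 0 0 1 2 1 0], max=2
Drop 2: T rot0 at col 1 lands with bottom-row=1; cleared 0 line(s) (total 0); column heights now [0 2 3 2 2 1 0], max=3
Drop 3: Z rot2 at col 0 lands with bottom-row=3; cleared 0 line(s) (total 0); column heights now [5 5 4 2 2 1 0], max=5
Drop 4: L rot0 at col 2 lands with bottom-row=4; cleared 0 line(s) (total 0); column heights now [5 5 5 5 6 1 0], max=6

Answer: .......
.......
....#..
#####..
.##....
..#....
.####..
...###.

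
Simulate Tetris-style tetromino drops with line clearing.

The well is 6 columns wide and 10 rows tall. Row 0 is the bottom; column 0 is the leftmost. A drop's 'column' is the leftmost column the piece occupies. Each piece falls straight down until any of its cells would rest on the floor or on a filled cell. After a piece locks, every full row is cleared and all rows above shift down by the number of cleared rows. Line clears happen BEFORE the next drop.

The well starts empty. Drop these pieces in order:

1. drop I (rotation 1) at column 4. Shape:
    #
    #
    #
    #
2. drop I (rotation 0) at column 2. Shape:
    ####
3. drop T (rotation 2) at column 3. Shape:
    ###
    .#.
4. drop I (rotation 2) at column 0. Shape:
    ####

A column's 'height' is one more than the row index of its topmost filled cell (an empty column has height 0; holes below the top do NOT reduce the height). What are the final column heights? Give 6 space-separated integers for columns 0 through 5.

Answer: 8 8 8 8 7 7

Derivation:
Drop 1: I rot1 at col 4 lands with bottom-row=0; cleared 0 line(s) (total 0); column heights now [0 0 0 0 4 0], max=4
Drop 2: I rot0 at col 2 lands with bottom-row=4; cleared 0 line(s) (total 0); column heights now [0 0 5 5 5 5], max=5
Drop 3: T rot2 at col 3 lands with bottom-row=5; cleared 0 line(s) (total 0); column heights now [0 0 5 7 7 7], max=7
Drop 4: I rot2 at col 0 lands with bottom-row=7; cleared 0 line(s) (total 0); column heights now [8 8 8 8 7 7], max=8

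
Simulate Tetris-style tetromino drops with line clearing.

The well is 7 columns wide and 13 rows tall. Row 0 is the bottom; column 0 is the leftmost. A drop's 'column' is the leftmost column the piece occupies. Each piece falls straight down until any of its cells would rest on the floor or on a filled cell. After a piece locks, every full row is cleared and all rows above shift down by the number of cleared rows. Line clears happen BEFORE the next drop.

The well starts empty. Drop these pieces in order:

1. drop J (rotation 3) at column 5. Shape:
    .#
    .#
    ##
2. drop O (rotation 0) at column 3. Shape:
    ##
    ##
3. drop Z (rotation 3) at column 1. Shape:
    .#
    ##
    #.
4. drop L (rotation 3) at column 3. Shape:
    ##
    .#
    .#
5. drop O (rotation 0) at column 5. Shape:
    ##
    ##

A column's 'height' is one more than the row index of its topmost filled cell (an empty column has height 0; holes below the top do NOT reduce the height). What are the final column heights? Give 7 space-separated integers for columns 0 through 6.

Drop 1: J rot3 at col 5 lands with bottom-row=0; cleared 0 line(s) (total 0); column heights now [0 0 0 0 0 1 3], max=3
Drop 2: O rot0 at col 3 lands with bottom-row=0; cleared 0 line(s) (total 0); column heights now [0 0 0 2 2 1 3], max=3
Drop 3: Z rot3 at col 1 lands with bottom-row=0; cleared 0 line(s) (total 0); column heights now [0 2 3 2 2 1 3], max=3
Drop 4: L rot3 at col 3 lands with bottom-row=2; cleared 0 line(s) (total 0); column heights now [0 2 3 5 5 1 3], max=5
Drop 5: O rot0 at col 5 lands with bottom-row=3; cleared 0 line(s) (total 0); column heights now [0 2 3 5 5 5 5], max=5

Answer: 0 2 3 5 5 5 5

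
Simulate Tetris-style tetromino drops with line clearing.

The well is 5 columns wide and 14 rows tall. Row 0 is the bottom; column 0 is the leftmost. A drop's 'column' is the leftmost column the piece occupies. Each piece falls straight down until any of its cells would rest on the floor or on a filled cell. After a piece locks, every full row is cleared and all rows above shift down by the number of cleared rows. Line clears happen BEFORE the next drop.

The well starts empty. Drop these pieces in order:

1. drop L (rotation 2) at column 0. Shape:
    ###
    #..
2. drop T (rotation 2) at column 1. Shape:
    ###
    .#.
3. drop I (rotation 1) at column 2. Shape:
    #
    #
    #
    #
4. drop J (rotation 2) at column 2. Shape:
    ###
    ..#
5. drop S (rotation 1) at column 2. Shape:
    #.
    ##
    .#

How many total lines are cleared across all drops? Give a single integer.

Answer: 0

Derivation:
Drop 1: L rot2 at col 0 lands with bottom-row=0; cleared 0 line(s) (total 0); column heights now [2 2 2 0 0], max=2
Drop 2: T rot2 at col 1 lands with bottom-row=2; cleared 0 line(s) (total 0); column heights now [2 4 4 4 0], max=4
Drop 3: I rot1 at col 2 lands with bottom-row=4; cleared 0 line(s) (total 0); column heights now [2 4 8 4 0], max=8
Drop 4: J rot2 at col 2 lands with bottom-row=7; cleared 0 line(s) (total 0); column heights now [2 4 9 9 9], max=9
Drop 5: S rot1 at col 2 lands with bottom-row=9; cleared 0 line(s) (total 0); column heights now [2 4 12 11 9], max=12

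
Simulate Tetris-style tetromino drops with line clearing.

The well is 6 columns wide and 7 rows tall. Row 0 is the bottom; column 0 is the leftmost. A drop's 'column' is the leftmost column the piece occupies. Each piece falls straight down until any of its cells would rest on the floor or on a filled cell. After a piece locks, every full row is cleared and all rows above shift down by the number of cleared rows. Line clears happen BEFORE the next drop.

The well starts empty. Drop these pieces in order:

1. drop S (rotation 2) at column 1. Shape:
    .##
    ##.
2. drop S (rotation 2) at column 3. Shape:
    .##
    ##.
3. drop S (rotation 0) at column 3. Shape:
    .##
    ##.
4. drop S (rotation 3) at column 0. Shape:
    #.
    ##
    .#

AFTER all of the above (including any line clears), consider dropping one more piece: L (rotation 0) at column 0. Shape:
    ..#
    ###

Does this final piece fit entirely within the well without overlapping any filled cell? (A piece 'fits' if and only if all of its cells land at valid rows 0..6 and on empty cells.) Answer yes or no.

Answer: yes

Derivation:
Drop 1: S rot2 at col 1 lands with bottom-row=0; cleared 0 line(s) (total 0); column heights now [0 1 2 2 0 0], max=2
Drop 2: S rot2 at col 3 lands with bottom-row=2; cleared 0 line(s) (total 0); column heights now [0 1 2 3 4 4], max=4
Drop 3: S rot0 at col 3 lands with bottom-row=4; cleared 0 line(s) (total 0); column heights now [0 1 2 5 6 6], max=6
Drop 4: S rot3 at col 0 lands with bottom-row=1; cleared 0 line(s) (total 0); column heights now [4 3 2 5 6 6], max=6
Test piece L rot0 at col 0 (width 3): heights before test = [4 3 2 5 6 6]; fits = True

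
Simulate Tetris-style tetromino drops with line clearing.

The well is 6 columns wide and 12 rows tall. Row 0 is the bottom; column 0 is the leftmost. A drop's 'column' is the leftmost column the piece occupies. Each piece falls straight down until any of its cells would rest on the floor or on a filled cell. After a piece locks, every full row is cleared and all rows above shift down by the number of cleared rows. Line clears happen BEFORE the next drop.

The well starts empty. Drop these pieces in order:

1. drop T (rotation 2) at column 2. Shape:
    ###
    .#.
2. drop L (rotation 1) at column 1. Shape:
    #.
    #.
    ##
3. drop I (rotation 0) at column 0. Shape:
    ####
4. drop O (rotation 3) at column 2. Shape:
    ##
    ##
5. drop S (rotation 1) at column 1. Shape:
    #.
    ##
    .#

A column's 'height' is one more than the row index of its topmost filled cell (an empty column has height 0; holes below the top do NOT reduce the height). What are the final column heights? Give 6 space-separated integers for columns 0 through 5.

Answer: 6 11 10 8 2 0

Derivation:
Drop 1: T rot2 at col 2 lands with bottom-row=0; cleared 0 line(s) (total 0); column heights now [0 0 2 2 2 0], max=2
Drop 2: L rot1 at col 1 lands with bottom-row=2; cleared 0 line(s) (total 0); column heights now [0 5 3 2 2 0], max=5
Drop 3: I rot0 at col 0 lands with bottom-row=5; cleared 0 line(s) (total 0); column heights now [6 6 6 6 2 0], max=6
Drop 4: O rot3 at col 2 lands with bottom-row=6; cleared 0 line(s) (total 0); column heights now [6 6 8 8 2 0], max=8
Drop 5: S rot1 at col 1 lands with bottom-row=8; cleared 0 line(s) (total 0); column heights now [6 11 10 8 2 0], max=11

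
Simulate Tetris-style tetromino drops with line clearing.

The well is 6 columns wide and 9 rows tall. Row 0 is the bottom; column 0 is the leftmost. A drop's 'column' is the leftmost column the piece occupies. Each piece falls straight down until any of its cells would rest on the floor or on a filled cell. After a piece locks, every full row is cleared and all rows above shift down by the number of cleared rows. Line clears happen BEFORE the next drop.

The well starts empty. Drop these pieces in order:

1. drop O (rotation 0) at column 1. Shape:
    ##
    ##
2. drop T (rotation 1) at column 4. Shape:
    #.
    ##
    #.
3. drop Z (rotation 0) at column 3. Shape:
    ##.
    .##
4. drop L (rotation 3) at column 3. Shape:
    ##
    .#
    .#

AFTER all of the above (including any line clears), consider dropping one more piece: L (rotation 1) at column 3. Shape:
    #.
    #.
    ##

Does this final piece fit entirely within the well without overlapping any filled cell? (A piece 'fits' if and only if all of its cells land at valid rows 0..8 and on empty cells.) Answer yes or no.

Drop 1: O rot0 at col 1 lands with bottom-row=0; cleared 0 line(s) (total 0); column heights now [0 2 2 0 0 0], max=2
Drop 2: T rot1 at col 4 lands with bottom-row=0; cleared 0 line(s) (total 0); column heights now [0 2 2 0 3 2], max=3
Drop 3: Z rot0 at col 3 lands with bottom-row=3; cleared 0 line(s) (total 0); column heights now [0 2 2 5 5 4], max=5
Drop 4: L rot3 at col 3 lands with bottom-row=5; cleared 0 line(s) (total 0); column heights now [0 2 2 8 8 4], max=8
Test piece L rot1 at col 3 (width 2): heights before test = [0 2 2 8 8 4]; fits = False

Answer: no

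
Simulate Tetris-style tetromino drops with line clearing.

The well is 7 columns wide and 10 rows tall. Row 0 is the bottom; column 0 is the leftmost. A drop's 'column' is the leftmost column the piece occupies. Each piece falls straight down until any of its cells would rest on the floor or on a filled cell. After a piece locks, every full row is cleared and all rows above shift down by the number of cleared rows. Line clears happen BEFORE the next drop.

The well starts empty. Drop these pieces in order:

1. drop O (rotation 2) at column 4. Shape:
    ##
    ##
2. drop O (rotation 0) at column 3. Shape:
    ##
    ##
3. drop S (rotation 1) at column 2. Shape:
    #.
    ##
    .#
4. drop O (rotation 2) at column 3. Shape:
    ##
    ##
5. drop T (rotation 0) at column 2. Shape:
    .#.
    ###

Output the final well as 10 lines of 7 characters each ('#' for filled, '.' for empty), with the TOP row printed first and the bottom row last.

Drop 1: O rot2 at col 4 lands with bottom-row=0; cleared 0 line(s) (total 0); column heights now [0 0 0 0 2 2 0], max=2
Drop 2: O rot0 at col 3 lands with bottom-row=2; cleared 0 line(s) (total 0); column heights now [0 0 0 4 4 2 0], max=4
Drop 3: S rot1 at col 2 lands with bottom-row=4; cleared 0 line(s) (total 0); column heights now [0 0 7 6 4 2 0], max=7
Drop 4: O rot2 at col 3 lands with bottom-row=6; cleared 0 line(s) (total 0); column heights now [0 0 7 8 8 2 0], max=8
Drop 5: T rot0 at col 2 lands with bottom-row=8; cleared 0 line(s) (total 0); column heights now [0 0 9 10 9 2 0], max=10

Answer: ...#...
..###..
...##..
..###..
..##...
...#...
...##..
...##..
....##.
....##.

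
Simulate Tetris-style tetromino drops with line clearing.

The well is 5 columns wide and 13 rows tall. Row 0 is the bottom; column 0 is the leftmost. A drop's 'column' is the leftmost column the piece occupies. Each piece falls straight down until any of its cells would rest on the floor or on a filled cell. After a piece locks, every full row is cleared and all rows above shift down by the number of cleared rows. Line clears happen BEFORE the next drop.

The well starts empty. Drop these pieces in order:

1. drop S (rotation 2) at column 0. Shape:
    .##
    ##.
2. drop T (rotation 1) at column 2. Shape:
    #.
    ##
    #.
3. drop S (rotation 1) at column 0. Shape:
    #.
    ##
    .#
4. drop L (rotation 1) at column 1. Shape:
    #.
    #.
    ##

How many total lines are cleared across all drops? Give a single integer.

Drop 1: S rot2 at col 0 lands with bottom-row=0; cleared 0 line(s) (total 0); column heights now [1 2 2 0 0], max=2
Drop 2: T rot1 at col 2 lands with bottom-row=2; cleared 0 line(s) (total 0); column heights now [1 2 5 4 0], max=5
Drop 3: S rot1 at col 0 lands with bottom-row=2; cleared 0 line(s) (total 0); column heights now [5 4 5 4 0], max=5
Drop 4: L rot1 at col 1 lands with bottom-row=5; cleared 0 line(s) (total 0); column heights now [5 8 6 4 0], max=8

Answer: 0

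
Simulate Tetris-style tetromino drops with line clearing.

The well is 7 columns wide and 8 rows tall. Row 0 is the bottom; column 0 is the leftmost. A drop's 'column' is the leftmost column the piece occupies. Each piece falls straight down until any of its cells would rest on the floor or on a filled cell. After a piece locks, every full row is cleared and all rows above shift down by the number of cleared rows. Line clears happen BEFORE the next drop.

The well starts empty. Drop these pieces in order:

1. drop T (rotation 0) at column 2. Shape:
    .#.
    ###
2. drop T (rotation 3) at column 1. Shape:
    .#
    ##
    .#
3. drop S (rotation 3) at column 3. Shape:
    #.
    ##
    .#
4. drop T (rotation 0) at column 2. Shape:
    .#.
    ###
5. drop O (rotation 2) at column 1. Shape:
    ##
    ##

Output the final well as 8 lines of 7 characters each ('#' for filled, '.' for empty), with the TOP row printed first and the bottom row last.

Answer: .......
.##....
.###...
..###..
..##...
.####..
..###..
..###..

Derivation:
Drop 1: T rot0 at col 2 lands with bottom-row=0; cleared 0 line(s) (total 0); column heights now [0 0 1 2 1 0 0], max=2
Drop 2: T rot3 at col 1 lands with bottom-row=1; cleared 0 line(s) (total 0); column heights now [0 3 4 2 1 0 0], max=4
Drop 3: S rot3 at col 3 lands with bottom-row=1; cleared 0 line(s) (total 0); column heights now [0 3 4 4 3 0 0], max=4
Drop 4: T rot0 at col 2 lands with bottom-row=4; cleared 0 line(s) (total 0); column heights now [0 3 5 6 5 0 0], max=6
Drop 5: O rot2 at col 1 lands with bottom-row=5; cleared 0 line(s) (total 0); column heights now [0 7 7 6 5 0 0], max=7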